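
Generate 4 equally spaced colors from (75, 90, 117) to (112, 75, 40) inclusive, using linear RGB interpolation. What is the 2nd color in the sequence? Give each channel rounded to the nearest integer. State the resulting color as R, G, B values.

(87, 85, 91)

With 4 swatches and endpoints inclusive, swatch 2 sits at t = (2 − 1)/(4 − 1) = 1/3 ≈ 0.3333.
R = 75 + 0.3333 × (112 − 75) = 87.332 → 87
G = 90 + 0.3333 × (75 − 90) = 85.001 → 85
B = 117 + 0.3333 × (40 − 117) = 91.336 → 91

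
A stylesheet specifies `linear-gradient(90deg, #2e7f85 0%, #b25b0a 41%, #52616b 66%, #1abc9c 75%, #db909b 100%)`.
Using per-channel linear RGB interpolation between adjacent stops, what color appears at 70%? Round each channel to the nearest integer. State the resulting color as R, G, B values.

70% lies between the 66% and 75% stops, so the local fraction is t = (70 − 66)/(75 − 66) = 4/9 ≈ 0.4444.
#52616b → (82, 97, 107); #1abc9c → (26, 188, 156).
R = 82 + 0.4444 × (26 − 82) = 57.114 → 57
G = 97 + 0.4444 × (188 − 97) = 137.44 → 137
B = 107 + 0.4444 × (156 − 107) = 128.776 → 129

(57, 137, 129)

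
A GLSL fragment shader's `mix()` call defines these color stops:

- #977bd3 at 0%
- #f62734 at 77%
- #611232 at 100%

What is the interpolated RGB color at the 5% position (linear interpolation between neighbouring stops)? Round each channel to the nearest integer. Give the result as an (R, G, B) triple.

5% lies between the 0% and 77% stops, so the local fraction is t = (5 − 0)/(77 − 0) = 5/77 ≈ 0.0649.
#977bd3 → (151, 123, 211); #f62734 → (246, 39, 52).
R = 151 + 0.0649 × (246 − 151) = 157.166 → 157
G = 123 + 0.0649 × (39 − 123) = 117.548 → 118
B = 211 + 0.0649 × (52 − 211) = 200.681 → 201

(157, 118, 201)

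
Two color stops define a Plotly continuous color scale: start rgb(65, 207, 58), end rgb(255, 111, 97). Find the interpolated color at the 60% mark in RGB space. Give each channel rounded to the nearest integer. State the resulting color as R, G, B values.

60% corresponds to t = 0.6.
R = 65 + 0.6 × (255 − 65) = 65 + 0.6 × 190 = 179 → 179
G = 207 + 0.6 × (111 − 207) = 207 + 0.6 × -96 = 149.4 → 149
B = 58 + 0.6 × (97 − 58) = 58 + 0.6 × 39 = 81.4 → 81
So the blended color is (179, 149, 81), about #b39551.

(179, 149, 81)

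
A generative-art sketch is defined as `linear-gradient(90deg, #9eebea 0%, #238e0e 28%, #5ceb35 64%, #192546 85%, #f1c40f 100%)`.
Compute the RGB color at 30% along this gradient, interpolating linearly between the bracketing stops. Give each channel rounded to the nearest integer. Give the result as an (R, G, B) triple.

30% lies between the 28% and 64% stops, so the local fraction is t = (30 − 28)/(64 − 28) = 2/36 ≈ 0.0556.
#238e0e → (35, 142, 14); #5ceb35 → (92, 235, 53).
R = 35 + 0.0556 × (92 − 35) = 38.169 → 38
G = 142 + 0.0556 × (235 − 142) = 147.171 → 147
B = 14 + 0.0556 × (53 − 14) = 16.168 → 16

(38, 147, 16)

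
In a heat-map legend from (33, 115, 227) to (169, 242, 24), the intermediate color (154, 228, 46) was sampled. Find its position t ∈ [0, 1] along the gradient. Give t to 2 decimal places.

0.89

Invert the lerp on the B channel (largest span, 203): t = (46 − 227) / (24 − 227) = -181/-203 = 0.89163.
Check on R: (154 − 33)/(169 − 33) = 0.8897 ✓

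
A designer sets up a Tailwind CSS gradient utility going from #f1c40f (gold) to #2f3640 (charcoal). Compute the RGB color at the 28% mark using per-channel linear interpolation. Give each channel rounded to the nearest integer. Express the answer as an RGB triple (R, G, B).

#f1c40f → (241, 196, 15); #2f3640 → (47, 54, 64).
28% corresponds to t = 0.28.
R = 241 + 0.28 × (47 − 241) = 241 + 0.28 × -194 = 186.68 → 187
G = 196 + 0.28 × (54 − 196) = 196 + 0.28 × -142 = 156.24 → 156
B = 15 + 0.28 × (64 − 15) = 15 + 0.28 × 49 = 28.72 → 29

(187, 156, 29)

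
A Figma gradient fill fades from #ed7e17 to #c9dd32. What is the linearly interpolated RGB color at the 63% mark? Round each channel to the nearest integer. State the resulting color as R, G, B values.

(214, 186, 40)

#ed7e17 → (237, 126, 23); #c9dd32 → (201, 221, 50).
63% corresponds to t = 0.63.
R = 237 + 0.63 × (201 − 237) = 237 + 0.63 × -36 = 214.32 → 214
G = 126 + 0.63 × (221 − 126) = 126 + 0.63 × 95 = 185.85 → 186
B = 23 + 0.63 × (50 − 23) = 23 + 0.63 × 27 = 40.01 → 40
So the blended color is (214, 186, 40), about #d6ba28.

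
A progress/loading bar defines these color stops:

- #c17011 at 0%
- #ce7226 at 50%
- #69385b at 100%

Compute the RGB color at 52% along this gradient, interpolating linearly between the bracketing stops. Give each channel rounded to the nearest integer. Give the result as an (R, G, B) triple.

52% lies between the 50% and 100% stops, so the local fraction is t = (52 − 50)/(100 − 50) = 2/50 ≈ 0.04.
#ce7226 → (206, 114, 38); #69385b → (105, 56, 91).
R = 206 + 0.04 × (105 − 206) = 201.96 → 202
G = 114 + 0.04 × (56 − 114) = 111.68 → 112
B = 38 + 0.04 × (91 − 38) = 40.12 → 40

(202, 112, 40)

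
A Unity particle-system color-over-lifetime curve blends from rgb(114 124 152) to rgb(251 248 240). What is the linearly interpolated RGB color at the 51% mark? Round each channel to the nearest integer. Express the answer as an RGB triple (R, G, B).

(184, 187, 197)

51% corresponds to t = 0.51.
R = 114 + 0.51 × (251 − 114) = 114 + 0.51 × 137 = 183.87 → 184
G = 124 + 0.51 × (248 − 124) = 124 + 0.51 × 124 = 187.24 → 187
B = 152 + 0.51 × (240 − 152) = 152 + 0.51 × 88 = 196.88 → 197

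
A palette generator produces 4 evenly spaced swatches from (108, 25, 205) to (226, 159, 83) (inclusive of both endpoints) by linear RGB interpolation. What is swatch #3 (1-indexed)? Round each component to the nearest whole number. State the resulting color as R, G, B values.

(187, 114, 124)

With 4 swatches and endpoints inclusive, swatch 3 sits at t = (3 − 1)/(4 − 1) = 2/3 ≈ 0.6667.
R = 108 + 0.6667 × (226 − 108) = 186.671 → 187
G = 25 + 0.6667 × (159 − 25) = 114.338 → 114
B = 205 + 0.6667 × (83 − 205) = 123.663 → 124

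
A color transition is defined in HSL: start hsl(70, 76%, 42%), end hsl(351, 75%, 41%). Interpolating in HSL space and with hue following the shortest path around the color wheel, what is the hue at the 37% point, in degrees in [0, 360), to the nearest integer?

Hue: 351 − 70 = 281°, but |281| > 180 so the shorter arc goes the other way: Δh = 281 − 360 = -79°.
H = 70 + 0.37 × (-79) = 40.77 → 41°

41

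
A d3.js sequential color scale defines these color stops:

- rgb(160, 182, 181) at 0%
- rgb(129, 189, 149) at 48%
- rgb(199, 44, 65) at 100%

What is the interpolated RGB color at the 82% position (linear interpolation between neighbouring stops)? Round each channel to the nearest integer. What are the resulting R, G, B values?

(175, 94, 94)

82% lies between the 48% and 100% stops, so the local fraction is t = (82 − 48)/(100 − 48) = 34/52 ≈ 0.6538.
R = 129 + 0.6538 × (199 − 129) = 174.766 → 175
G = 189 + 0.6538 × (44 − 189) = 94.199 → 94
B = 149 + 0.6538 × (65 − 149) = 94.081 → 94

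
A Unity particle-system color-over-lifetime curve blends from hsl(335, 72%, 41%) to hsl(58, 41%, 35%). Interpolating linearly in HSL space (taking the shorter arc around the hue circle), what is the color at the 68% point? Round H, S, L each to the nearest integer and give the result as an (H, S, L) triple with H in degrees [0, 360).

(31, 51, 37)

Hue: 58 − 335 = -277°, but |-277| > 180 so the shorter arc goes the other way: Δh = -277 + 360 = 83°.
H = 335 + 0.68 × (83) = 391.44 → 391 → 391 mod 360 = 31°
S = 72 + 0.68 × (41 − 72) = 50.92 → 51%
L = 41 + 0.68 × (35 − 41) = 36.92 → 37%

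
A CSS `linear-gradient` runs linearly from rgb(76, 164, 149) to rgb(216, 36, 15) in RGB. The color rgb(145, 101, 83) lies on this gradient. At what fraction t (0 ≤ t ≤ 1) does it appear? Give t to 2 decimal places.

Invert the lerp on the R channel (largest span, 140): t = (145 − 76) / (216 − 76) = 69/140 = 0.49286.
Check on G: (101 − 164)/(36 − 164) = 0.4922 ✓

0.49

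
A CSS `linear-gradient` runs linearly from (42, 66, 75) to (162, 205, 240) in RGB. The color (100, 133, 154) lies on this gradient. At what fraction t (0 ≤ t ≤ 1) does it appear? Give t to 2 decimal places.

0.48

Invert the lerp on the B channel (largest span, 165): t = (154 − 75) / (240 − 75) = 79/165 = 0.47879.
Check on R: (100 − 42)/(162 − 42) = 0.4833 ✓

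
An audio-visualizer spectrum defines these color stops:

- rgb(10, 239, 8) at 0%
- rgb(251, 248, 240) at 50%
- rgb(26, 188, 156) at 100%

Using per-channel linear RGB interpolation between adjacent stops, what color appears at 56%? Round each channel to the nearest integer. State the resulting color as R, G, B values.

56% lies between the 50% and 100% stops, so the local fraction is t = (56 − 50)/(100 − 50) = 6/50 ≈ 0.12.
R = 251 + 0.12 × (26 − 251) = 224 → 224
G = 248 + 0.12 × (188 − 248) = 240.8 → 241
B = 240 + 0.12 × (156 − 240) = 229.92 → 230

(224, 241, 230)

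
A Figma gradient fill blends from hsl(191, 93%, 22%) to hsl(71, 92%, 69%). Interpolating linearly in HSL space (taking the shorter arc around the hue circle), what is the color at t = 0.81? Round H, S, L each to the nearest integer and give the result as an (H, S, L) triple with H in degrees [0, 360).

(94, 92, 60)

Hue arc: Δh = 71 − 191 = -120° (|Δh| ≤ 180, already the shorter path).
H = 191 + 0.81 × (-120) = 93.8 → 94°
S = 93 + 0.81 × (92 − 93) = 92.19 → 92%
L = 22 + 0.81 × (69 − 22) = 60.07 → 60%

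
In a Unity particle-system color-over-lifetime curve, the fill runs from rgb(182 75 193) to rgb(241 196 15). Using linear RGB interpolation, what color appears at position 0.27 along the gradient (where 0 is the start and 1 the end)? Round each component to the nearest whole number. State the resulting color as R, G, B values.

(198, 108, 145)

R = 182 + 0.27 × (241 − 182) = 182 + 0.27 × 59 = 197.93 → 198
G = 75 + 0.27 × (196 − 75) = 75 + 0.27 × 121 = 107.67 → 108
B = 193 + 0.27 × (15 − 193) = 193 + 0.27 × -178 = 144.94 → 145
So the blended color is (198, 108, 145), about #c66c91.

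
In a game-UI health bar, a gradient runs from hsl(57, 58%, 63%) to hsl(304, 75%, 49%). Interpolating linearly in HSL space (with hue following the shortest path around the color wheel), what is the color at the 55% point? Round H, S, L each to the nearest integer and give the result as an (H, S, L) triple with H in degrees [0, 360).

Hue: 304 − 57 = 247°, but |247| > 180 so the shorter arc goes the other way: Δh = 247 − 360 = -113°.
H = 57 + 0.55 × (-113) = -5.15 → -5 → -5 mod 360 = 355°
S = 58 + 0.55 × (75 − 58) = 67.35 → 67%
L = 63 + 0.55 × (49 − 63) = 55.3 → 55%

(355, 67, 55)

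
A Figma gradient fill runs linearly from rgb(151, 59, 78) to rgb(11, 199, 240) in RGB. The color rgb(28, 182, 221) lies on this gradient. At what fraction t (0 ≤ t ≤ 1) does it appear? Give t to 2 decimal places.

0.88

Invert the lerp on the B channel (largest span, 162): t = (221 − 78) / (240 − 78) = 143/162 = 0.88272.
Check on R: (28 − 151)/(11 − 151) = 0.8786 ✓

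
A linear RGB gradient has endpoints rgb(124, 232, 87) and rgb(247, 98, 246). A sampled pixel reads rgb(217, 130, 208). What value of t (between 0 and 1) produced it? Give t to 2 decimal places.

Invert the lerp on the B channel (largest span, 159): t = (208 − 87) / (246 − 87) = 121/159 = 0.76101.
Check on R: (217 − 124)/(247 − 124) = 0.7561 ✓

0.76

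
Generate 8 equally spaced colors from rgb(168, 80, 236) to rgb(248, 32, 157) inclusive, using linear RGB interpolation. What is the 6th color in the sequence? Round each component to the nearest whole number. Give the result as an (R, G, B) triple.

With 8 swatches and endpoints inclusive, swatch 6 sits at t = (6 − 1)/(8 − 1) = 5/7 ≈ 0.7143.
R = 168 + 0.7143 × (248 − 168) = 225.144 → 225
G = 80 + 0.7143 × (32 − 80) = 45.714 → 46
B = 236 + 0.7143 × (157 − 236) = 179.57 → 180

(225, 46, 180)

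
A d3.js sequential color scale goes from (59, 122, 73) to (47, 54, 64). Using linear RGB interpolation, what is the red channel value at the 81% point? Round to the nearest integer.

R = 59 + 0.81 × (47 − 59) = 49.28 → 49

49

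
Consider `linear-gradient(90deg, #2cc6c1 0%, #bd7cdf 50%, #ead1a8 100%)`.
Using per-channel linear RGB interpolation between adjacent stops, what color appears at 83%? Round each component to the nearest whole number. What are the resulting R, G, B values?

(219, 180, 187)

83% lies between the 50% and 100% stops, so the local fraction is t = (83 − 50)/(100 − 50) = 33/50 ≈ 0.66.
#bd7cdf → (189, 124, 223); #ead1a8 → (234, 209, 168).
R = 189 + 0.66 × (234 − 189) = 218.7 → 219
G = 124 + 0.66 × (209 − 124) = 180.1 → 180
B = 223 + 0.66 × (168 − 223) = 186.7 → 187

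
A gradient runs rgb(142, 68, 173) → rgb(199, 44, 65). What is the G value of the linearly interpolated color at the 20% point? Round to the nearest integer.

G = 68 + 0.2 × (44 − 68) = 63.2 → 63

63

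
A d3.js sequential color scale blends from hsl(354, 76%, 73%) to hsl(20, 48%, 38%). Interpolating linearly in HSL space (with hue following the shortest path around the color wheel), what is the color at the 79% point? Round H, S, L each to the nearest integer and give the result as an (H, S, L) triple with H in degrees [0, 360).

Hue: 20 − 354 = -334°, but |-334| > 180 so the shorter arc goes the other way: Δh = -334 + 360 = 26°.
H = 354 + 0.79 × (26) = 374.54 → 375 → 375 mod 360 = 15°
S = 76 + 0.79 × (48 − 76) = 53.88 → 54%
L = 73 + 0.79 × (38 − 73) = 45.35 → 45%

(15, 54, 45)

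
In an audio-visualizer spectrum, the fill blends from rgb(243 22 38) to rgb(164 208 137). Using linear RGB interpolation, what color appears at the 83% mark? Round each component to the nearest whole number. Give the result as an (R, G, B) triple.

83% corresponds to t = 0.83.
R = 243 + 0.83 × (164 − 243) = 243 + 0.83 × -79 = 177.43 → 177
G = 22 + 0.83 × (208 − 22) = 22 + 0.83 × 186 = 176.38 → 176
B = 38 + 0.83 × (137 − 38) = 38 + 0.83 × 99 = 120.17 → 120

(177, 176, 120)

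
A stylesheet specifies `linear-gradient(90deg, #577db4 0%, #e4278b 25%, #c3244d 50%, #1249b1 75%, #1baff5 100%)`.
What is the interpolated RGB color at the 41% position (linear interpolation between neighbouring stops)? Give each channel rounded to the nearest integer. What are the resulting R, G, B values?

41% lies between the 25% and 50% stops, so the local fraction is t = (41 − 25)/(50 − 25) = 16/25 ≈ 0.64.
#e4278b → (228, 39, 139); #c3244d → (195, 36, 77).
R = 228 + 0.64 × (195 − 228) = 206.88 → 207
G = 39 + 0.64 × (36 − 39) = 37.08 → 37
B = 139 + 0.64 × (77 − 139) = 99.32 → 99

(207, 37, 99)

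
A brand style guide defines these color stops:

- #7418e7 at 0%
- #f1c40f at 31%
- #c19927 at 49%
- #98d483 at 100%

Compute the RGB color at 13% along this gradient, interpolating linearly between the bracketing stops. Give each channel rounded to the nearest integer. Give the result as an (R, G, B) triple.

(168, 96, 140)

13% lies between the 0% and 31% stops, so the local fraction is t = (13 − 0)/(31 − 0) = 13/31 ≈ 0.4194.
#7418e7 → (116, 24, 231); #f1c40f → (241, 196, 15).
R = 116 + 0.4194 × (241 − 116) = 168.425 → 168
G = 24 + 0.4194 × (196 − 24) = 96.137 → 96
B = 231 + 0.4194 × (15 − 231) = 140.41 → 140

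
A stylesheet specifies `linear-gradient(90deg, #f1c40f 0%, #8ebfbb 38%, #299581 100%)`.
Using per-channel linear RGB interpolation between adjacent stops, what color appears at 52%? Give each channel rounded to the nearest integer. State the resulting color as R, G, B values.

52% lies between the 38% and 100% stops, so the local fraction is t = (52 − 38)/(100 − 38) = 14/62 ≈ 0.2258.
#8ebfbb → (142, 191, 187); #299581 → (41, 149, 129).
R = 142 + 0.2258 × (41 − 142) = 119.194 → 119
G = 191 + 0.2258 × (149 − 191) = 181.516 → 182
B = 187 + 0.2258 × (129 − 187) = 173.904 → 174

(119, 182, 174)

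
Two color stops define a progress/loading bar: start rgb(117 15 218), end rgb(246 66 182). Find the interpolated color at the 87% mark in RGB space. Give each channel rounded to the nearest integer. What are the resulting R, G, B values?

87% corresponds to t = 0.87.
R = 117 + 0.87 × (246 − 117) = 117 + 0.87 × 129 = 229.23 → 229
G = 15 + 0.87 × (66 − 15) = 15 + 0.87 × 51 = 59.37 → 59
B = 218 + 0.87 × (182 − 218) = 218 + 0.87 × -36 = 186.68 → 187
So the blended color is (229, 59, 187), about #e53bbb.

(229, 59, 187)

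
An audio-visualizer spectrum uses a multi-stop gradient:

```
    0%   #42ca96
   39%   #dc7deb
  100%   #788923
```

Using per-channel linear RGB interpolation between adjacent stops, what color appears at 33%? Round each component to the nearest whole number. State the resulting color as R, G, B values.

33% lies between the 0% and 39% stops, so the local fraction is t = (33 − 0)/(39 − 0) = 33/39 ≈ 0.8462.
#42ca96 → (66, 202, 150); #dc7deb → (220, 125, 235).
R = 66 + 0.8462 × (220 − 66) = 196.315 → 196
G = 202 + 0.8462 × (125 − 202) = 136.843 → 137
B = 150 + 0.8462 × (235 − 150) = 221.927 → 222

(196, 137, 222)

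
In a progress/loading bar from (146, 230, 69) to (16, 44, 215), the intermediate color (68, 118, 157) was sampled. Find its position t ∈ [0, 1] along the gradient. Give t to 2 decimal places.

0.60

Invert the lerp on the G channel (largest span, 186): t = (118 − 230) / (44 − 230) = -112/-186 = 0.60215.
Check on R: (68 − 146)/(16 − 146) = 0.6 ✓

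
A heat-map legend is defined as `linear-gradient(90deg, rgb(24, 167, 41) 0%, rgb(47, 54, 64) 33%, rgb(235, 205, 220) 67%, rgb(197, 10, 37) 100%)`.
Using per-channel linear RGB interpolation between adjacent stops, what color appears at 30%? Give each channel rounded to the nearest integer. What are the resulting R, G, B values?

30% lies between the 0% and 33% stops, so the local fraction is t = (30 − 0)/(33 − 0) = 30/33 ≈ 0.9091.
R = 24 + 0.9091 × (47 − 24) = 44.909 → 45
G = 167 + 0.9091 × (54 − 167) = 64.272 → 64
B = 41 + 0.9091 × (64 − 41) = 61.909 → 62

(45, 64, 62)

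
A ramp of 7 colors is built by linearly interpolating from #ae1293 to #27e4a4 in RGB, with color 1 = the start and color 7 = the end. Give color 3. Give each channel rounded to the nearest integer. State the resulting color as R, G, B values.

With 7 swatches and endpoints inclusive, swatch 3 sits at t = (3 − 1)/(7 − 1) = 2/6 ≈ 0.3333.
#ae1293 → (174, 18, 147); #27e4a4 → (39, 228, 164).
R = 174 + 0.3333 × (39 − 174) = 129.005 → 129
G = 18 + 0.3333 × (228 − 18) = 87.993 → 88
B = 147 + 0.3333 × (164 − 147) = 152.666 → 153

(129, 88, 153)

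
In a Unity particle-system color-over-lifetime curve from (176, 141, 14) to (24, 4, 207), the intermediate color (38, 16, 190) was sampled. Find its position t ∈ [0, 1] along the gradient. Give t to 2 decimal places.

Invert the lerp on the B channel (largest span, 193): t = (190 − 14) / (207 − 14) = 176/193 = 0.91192.
Check on R: (38 − 176)/(24 − 176) = 0.9079 ✓

0.91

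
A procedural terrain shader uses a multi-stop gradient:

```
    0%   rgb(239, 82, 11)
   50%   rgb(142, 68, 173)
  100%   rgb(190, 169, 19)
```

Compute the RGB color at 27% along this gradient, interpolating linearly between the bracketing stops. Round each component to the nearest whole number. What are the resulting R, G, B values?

27% lies between the 0% and 50% stops, so the local fraction is t = (27 − 0)/(50 − 0) = 27/50 ≈ 0.54.
R = 239 + 0.54 × (142 − 239) = 186.62 → 187
G = 82 + 0.54 × (68 − 82) = 74.44 → 74
B = 11 + 0.54 × (173 − 11) = 98.48 → 98

(187, 74, 98)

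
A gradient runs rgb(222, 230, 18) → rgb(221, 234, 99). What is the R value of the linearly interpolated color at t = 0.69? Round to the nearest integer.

221

R = 222 + 0.69 × (221 − 222) = 221.31 → 221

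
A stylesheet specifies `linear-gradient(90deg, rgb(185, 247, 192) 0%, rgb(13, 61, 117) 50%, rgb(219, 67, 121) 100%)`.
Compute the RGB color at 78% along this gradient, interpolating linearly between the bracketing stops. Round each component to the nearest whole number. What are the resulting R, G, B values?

(128, 64, 119)

78% lies between the 50% and 100% stops, so the local fraction is t = (78 − 50)/(100 − 50) = 28/50 ≈ 0.56.
R = 13 + 0.56 × (219 − 13) = 128.36 → 128
G = 61 + 0.56 × (67 − 61) = 64.36 → 64
B = 117 + 0.56 × (121 − 117) = 119.24 → 119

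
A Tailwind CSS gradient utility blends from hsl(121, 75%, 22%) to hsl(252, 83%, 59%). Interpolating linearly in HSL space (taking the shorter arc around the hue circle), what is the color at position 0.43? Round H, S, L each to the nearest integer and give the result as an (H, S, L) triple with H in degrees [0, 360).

(177, 78, 38)

Hue arc: Δh = 252 − 121 = 131° (|Δh| ≤ 180, already the shorter path).
H = 121 + 0.43 × (131) = 177.33 → 177°
S = 75 + 0.43 × (83 − 75) = 78.44 → 78%
L = 22 + 0.43 × (59 − 22) = 37.91 → 38%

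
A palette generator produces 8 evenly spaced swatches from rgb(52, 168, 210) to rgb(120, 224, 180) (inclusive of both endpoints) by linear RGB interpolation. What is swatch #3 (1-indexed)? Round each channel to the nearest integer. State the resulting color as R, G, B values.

(71, 184, 201)

With 8 swatches and endpoints inclusive, swatch 3 sits at t = (3 − 1)/(8 − 1) = 2/7 ≈ 0.2857.
R = 52 + 0.2857 × (120 − 52) = 71.428 → 71
G = 168 + 0.2857 × (224 − 168) = 183.999 → 184
B = 210 + 0.2857 × (180 − 210) = 201.429 → 201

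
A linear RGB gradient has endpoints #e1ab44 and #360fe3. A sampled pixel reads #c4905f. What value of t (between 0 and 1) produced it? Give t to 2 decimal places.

0.17

Invert the lerp on the R channel (largest span, 171): t = (196 − 225) / (54 − 225) = -29/-171 = 0.16959.
Check on G: (144 − 171)/(15 − 171) = 0.1731 ✓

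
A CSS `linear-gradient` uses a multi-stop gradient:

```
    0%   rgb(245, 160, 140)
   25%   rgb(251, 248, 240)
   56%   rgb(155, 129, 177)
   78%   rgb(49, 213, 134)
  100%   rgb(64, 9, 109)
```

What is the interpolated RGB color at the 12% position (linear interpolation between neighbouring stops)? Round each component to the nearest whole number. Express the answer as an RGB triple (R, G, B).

(248, 202, 188)

12% lies between the 0% and 25% stops, so the local fraction is t = (12 − 0)/(25 − 0) = 12/25 ≈ 0.48.
R = 245 + 0.48 × (251 − 245) = 247.88 → 248
G = 160 + 0.48 × (248 − 160) = 202.24 → 202
B = 140 + 0.48 × (240 − 140) = 188 → 188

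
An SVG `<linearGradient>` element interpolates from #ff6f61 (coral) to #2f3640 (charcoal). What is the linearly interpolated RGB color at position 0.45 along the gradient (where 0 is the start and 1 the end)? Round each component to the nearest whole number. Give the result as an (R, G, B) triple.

#ff6f61 → (255, 111, 97); #2f3640 → (47, 54, 64).
R = 255 + 0.45 × (47 − 255) = 255 + 0.45 × -208 = 161.4 → 161
G = 111 + 0.45 × (54 − 111) = 111 + 0.45 × -57 = 85.35 → 85
B = 97 + 0.45 × (64 − 97) = 97 + 0.45 × -33 = 82.15 → 82

(161, 85, 82)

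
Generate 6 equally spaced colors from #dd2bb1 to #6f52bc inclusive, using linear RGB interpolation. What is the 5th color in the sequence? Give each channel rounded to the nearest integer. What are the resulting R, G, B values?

With 6 swatches and endpoints inclusive, swatch 5 sits at t = (5 − 1)/(6 − 1) = 4/5 ≈ 0.8.
#dd2bb1 → (221, 43, 177); #6f52bc → (111, 82, 188).
R = 221 + 0.8 × (111 − 221) = 133 → 133
G = 43 + 0.8 × (82 − 43) = 74.2 → 74
B = 177 + 0.8 × (188 − 177) = 185.8 → 186

(133, 74, 186)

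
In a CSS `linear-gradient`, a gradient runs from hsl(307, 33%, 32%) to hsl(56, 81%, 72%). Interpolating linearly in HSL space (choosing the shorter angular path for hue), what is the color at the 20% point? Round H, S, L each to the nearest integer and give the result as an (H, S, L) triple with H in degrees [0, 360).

Hue: 56 − 307 = -251°, but |-251| > 180 so the shorter arc goes the other way: Δh = -251 + 360 = 109°.
H = 307 + 0.2 × (109) = 328.8 → 329°
S = 33 + 0.2 × (81 − 33) = 42.6 → 43%
L = 32 + 0.2 × (72 − 32) = 40 → 40%

(329, 43, 40)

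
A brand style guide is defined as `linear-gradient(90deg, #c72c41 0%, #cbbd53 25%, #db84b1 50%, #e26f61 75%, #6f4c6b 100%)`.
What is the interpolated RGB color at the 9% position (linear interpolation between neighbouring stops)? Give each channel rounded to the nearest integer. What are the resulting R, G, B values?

9% lies between the 0% and 25% stops, so the local fraction is t = (9 − 0)/(25 − 0) = 9/25 ≈ 0.36.
#c72c41 → (199, 44, 65); #cbbd53 → (203, 189, 83).
R = 199 + 0.36 × (203 − 199) = 200.44 → 200
G = 44 + 0.36 × (189 − 44) = 96.2 → 96
B = 65 + 0.36 × (83 − 65) = 71.48 → 71

(200, 96, 71)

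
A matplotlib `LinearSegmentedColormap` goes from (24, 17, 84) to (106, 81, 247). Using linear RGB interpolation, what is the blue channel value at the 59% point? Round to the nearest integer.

B = 84 + 0.59 × (247 − 84) = 180.17 → 180

180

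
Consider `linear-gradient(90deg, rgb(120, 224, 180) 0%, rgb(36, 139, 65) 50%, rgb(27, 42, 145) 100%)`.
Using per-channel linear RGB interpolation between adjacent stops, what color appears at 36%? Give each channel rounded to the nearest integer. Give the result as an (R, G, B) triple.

(60, 163, 97)

36% lies between the 0% and 50% stops, so the local fraction is t = (36 − 0)/(50 − 0) = 36/50 ≈ 0.72.
R = 120 + 0.72 × (36 − 120) = 59.52 → 60
G = 224 + 0.72 × (139 − 224) = 162.8 → 163
B = 180 + 0.72 × (65 − 180) = 97.2 → 97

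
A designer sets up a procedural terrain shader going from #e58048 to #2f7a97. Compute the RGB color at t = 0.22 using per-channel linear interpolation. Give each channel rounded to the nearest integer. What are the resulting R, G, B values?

(189, 127, 89)

#e58048 → (229, 128, 72); #2f7a97 → (47, 122, 151).
R = 229 + 0.22 × (47 − 229) = 229 + 0.22 × -182 = 188.96 → 189
G = 128 + 0.22 × (122 − 128) = 128 + 0.22 × -6 = 126.68 → 127
B = 72 + 0.22 × (151 − 72) = 72 + 0.22 × 79 = 89.38 → 89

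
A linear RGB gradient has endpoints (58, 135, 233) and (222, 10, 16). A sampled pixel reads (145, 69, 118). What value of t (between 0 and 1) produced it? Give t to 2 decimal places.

Invert the lerp on the B channel (largest span, 217): t = (118 − 233) / (16 − 233) = -115/-217 = 0.52995.
Check on R: (145 − 58)/(222 − 58) = 0.5305 ✓

0.53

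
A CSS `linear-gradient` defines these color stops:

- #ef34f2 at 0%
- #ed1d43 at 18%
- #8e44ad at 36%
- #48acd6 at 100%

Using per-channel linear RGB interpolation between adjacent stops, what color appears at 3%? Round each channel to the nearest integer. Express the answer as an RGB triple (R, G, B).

3% lies between the 0% and 18% stops, so the local fraction is t = (3 − 0)/(18 − 0) = 3/18 ≈ 0.1667.
#ef34f2 → (239, 52, 242); #ed1d43 → (237, 29, 67).
R = 239 + 0.1667 × (237 − 239) = 238.667 → 239
G = 52 + 0.1667 × (29 − 52) = 48.166 → 48
B = 242 + 0.1667 × (67 − 242) = 212.827 → 213

(239, 48, 213)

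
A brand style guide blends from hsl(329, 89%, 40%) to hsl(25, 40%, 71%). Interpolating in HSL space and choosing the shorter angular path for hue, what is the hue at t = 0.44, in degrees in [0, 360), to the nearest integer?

354

Hue: 25 − 329 = -304°, but |-304| > 180 so the shorter arc goes the other way: Δh = -304 + 360 = 56°.
H = 329 + 0.44 × (56) = 353.64 → 354°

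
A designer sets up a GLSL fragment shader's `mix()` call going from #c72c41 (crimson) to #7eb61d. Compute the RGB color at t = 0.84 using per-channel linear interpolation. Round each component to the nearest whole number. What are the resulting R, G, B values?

#c72c41 → (199, 44, 65); #7eb61d → (126, 182, 29).
R = 199 + 0.84 × (126 − 199) = 199 + 0.84 × -73 = 137.68 → 138
G = 44 + 0.84 × (182 − 44) = 44 + 0.84 × 138 = 159.92 → 160
B = 65 + 0.84 × (29 − 65) = 65 + 0.84 × -36 = 34.76 → 35

(138, 160, 35)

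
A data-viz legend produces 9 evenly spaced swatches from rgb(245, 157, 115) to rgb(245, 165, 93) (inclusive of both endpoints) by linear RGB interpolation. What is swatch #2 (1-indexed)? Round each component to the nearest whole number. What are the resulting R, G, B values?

(245, 158, 112)

With 9 swatches and endpoints inclusive, swatch 2 sits at t = (2 − 1)/(9 − 1) = 1/8 ≈ 0.125.
R = 245 + 0.125 × (245 − 245) = 245 → 245
G = 157 + 0.125 × (165 − 157) = 158 → 158
B = 115 + 0.125 × (93 − 115) = 112.25 → 112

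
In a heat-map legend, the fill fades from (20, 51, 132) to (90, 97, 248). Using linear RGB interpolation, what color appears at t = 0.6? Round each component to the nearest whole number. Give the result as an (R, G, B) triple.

(62, 79, 202)

R = 20 + 0.6 × (90 − 20) = 20 + 0.6 × 70 = 62 → 62
G = 51 + 0.6 × (97 − 51) = 51 + 0.6 × 46 = 78.6 → 79
B = 132 + 0.6 × (248 − 132) = 132 + 0.6 × 116 = 201.6 → 202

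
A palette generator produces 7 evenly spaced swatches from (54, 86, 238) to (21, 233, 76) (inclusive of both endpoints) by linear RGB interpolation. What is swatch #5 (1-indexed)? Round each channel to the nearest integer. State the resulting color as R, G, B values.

(32, 184, 130)

With 7 swatches and endpoints inclusive, swatch 5 sits at t = (5 − 1)/(7 − 1) = 4/6 ≈ 0.6667.
R = 54 + 0.6667 × (21 − 54) = 31.999 → 32
G = 86 + 0.6667 × (233 − 86) = 184.005 → 184
B = 238 + 0.6667 × (76 − 238) = 129.995 → 130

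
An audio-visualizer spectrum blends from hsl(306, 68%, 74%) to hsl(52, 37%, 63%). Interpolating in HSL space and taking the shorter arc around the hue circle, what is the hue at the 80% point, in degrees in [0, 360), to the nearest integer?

Hue: 52 − 306 = -254°, but |-254| > 180 so the shorter arc goes the other way: Δh = -254 + 360 = 106°.
H = 306 + 0.8 × (106) = 390.8 → 391 → 391 mod 360 = 31°

31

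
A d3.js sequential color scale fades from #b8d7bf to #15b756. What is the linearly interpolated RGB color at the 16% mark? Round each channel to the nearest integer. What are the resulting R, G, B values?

#b8d7bf → (184, 215, 191); #15b756 → (21, 183, 86).
16% corresponds to t = 0.16.
R = 184 + 0.16 × (21 − 184) = 184 + 0.16 × -163 = 157.92 → 158
G = 215 + 0.16 × (183 − 215) = 215 + 0.16 × -32 = 209.88 → 210
B = 191 + 0.16 × (86 − 191) = 191 + 0.16 × -105 = 174.2 → 174

(158, 210, 174)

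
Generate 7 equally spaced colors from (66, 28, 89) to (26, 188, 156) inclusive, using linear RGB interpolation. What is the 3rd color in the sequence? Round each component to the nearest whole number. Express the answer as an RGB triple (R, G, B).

With 7 swatches and endpoints inclusive, swatch 3 sits at t = (3 − 1)/(7 − 1) = 2/6 ≈ 0.3333.
R = 66 + 0.3333 × (26 − 66) = 52.668 → 53
G = 28 + 0.3333 × (188 − 28) = 81.328 → 81
B = 89 + 0.3333 × (156 − 89) = 111.331 → 111

(53, 81, 111)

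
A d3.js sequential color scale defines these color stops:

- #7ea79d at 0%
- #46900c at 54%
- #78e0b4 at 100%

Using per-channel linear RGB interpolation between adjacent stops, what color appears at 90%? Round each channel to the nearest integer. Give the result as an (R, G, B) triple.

(109, 207, 143)

90% lies between the 54% and 100% stops, so the local fraction is t = (90 − 54)/(100 − 54) = 36/46 ≈ 0.7826.
#46900c → (70, 144, 12); #78e0b4 → (120, 224, 180).
R = 70 + 0.7826 × (120 − 70) = 109.13 → 109
G = 144 + 0.7826 × (224 − 144) = 206.608 → 207
B = 12 + 0.7826 × (180 − 12) = 143.477 → 143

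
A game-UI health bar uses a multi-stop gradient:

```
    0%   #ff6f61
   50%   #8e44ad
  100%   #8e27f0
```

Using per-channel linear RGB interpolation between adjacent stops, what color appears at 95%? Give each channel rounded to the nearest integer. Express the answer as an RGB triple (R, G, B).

(142, 42, 233)

95% lies between the 50% and 100% stops, so the local fraction is t = (95 − 50)/(100 − 50) = 45/50 ≈ 0.9.
#8e44ad → (142, 68, 173); #8e27f0 → (142, 39, 240).
R = 142 + 0.9 × (142 − 142) = 142 → 142
G = 68 + 0.9 × (39 − 68) = 41.9 → 42
B = 173 + 0.9 × (240 − 173) = 233.3 → 233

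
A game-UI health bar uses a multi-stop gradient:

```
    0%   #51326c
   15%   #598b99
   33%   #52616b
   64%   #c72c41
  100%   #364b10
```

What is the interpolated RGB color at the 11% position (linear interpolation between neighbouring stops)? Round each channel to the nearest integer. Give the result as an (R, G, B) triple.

(87, 115, 141)

11% lies between the 0% and 15% stops, so the local fraction is t = (11 − 0)/(15 − 0) = 11/15 ≈ 0.7333.
#51326c → (81, 50, 108); #598b99 → (89, 139, 153).
R = 81 + 0.7333 × (89 − 81) = 86.866 → 87
G = 50 + 0.7333 × (139 − 50) = 115.264 → 115
B = 108 + 0.7333 × (153 − 108) = 140.999 → 141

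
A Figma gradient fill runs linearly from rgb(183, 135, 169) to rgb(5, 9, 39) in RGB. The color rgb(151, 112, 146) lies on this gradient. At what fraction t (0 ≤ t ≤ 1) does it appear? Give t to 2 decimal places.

0.18

Invert the lerp on the R channel (largest span, 178): t = (151 − 183) / (5 − 183) = -32/-178 = 0.17978.
Check on G: (112 − 135)/(9 − 135) = 0.1825 ✓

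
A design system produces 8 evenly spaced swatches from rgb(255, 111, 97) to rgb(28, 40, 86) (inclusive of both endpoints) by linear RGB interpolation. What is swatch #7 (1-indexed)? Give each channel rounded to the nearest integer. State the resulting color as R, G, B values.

(60, 50, 88)

With 8 swatches and endpoints inclusive, swatch 7 sits at t = (7 − 1)/(8 − 1) = 6/7 ≈ 0.8571.
R = 255 + 0.8571 × (28 − 255) = 60.438 → 60
G = 111 + 0.8571 × (40 − 111) = 50.146 → 50
B = 97 + 0.8571 × (86 − 97) = 87.572 → 88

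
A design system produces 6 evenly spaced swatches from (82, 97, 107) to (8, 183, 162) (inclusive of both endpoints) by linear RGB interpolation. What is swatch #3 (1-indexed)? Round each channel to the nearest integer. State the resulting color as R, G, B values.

With 6 swatches and endpoints inclusive, swatch 3 sits at t = (3 − 1)/(6 − 1) = 2/5 ≈ 0.4.
R = 82 + 0.4 × (8 − 82) = 52.4 → 52
G = 97 + 0.4 × (183 − 97) = 131.4 → 131
B = 107 + 0.4 × (162 − 107) = 129 → 129

(52, 131, 129)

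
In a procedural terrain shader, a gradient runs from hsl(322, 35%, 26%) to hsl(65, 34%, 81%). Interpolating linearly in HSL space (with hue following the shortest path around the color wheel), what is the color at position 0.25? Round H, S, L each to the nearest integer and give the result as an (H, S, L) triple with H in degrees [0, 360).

(348, 35, 40)

Hue: 65 − 322 = -257°, but |-257| > 180 so the shorter arc goes the other way: Δh = -257 + 360 = 103°.
H = 322 + 0.25 × (103) = 347.75 → 348°
S = 35 + 0.25 × (34 − 35) = 34.75 → 35%
L = 26 + 0.25 × (81 − 26) = 39.75 → 40%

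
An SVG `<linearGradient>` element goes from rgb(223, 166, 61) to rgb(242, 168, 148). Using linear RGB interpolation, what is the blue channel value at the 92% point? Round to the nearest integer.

141

B = 61 + 0.92 × (148 − 61) = 141.04 → 141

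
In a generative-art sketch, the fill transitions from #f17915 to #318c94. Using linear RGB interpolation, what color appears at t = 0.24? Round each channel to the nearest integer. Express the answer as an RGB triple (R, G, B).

(195, 126, 51)

#f17915 → (241, 121, 21); #318c94 → (49, 140, 148).
R = 241 + 0.24 × (49 − 241) = 241 + 0.24 × -192 = 194.92 → 195
G = 121 + 0.24 × (140 − 121) = 121 + 0.24 × 19 = 125.56 → 126
B = 21 + 0.24 × (148 − 21) = 21 + 0.24 × 127 = 51.48 → 51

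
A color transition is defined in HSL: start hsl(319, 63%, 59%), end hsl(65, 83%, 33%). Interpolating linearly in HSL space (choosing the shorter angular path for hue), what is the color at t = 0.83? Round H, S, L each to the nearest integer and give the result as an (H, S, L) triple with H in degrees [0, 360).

Hue: 65 − 319 = -254°, but |-254| > 180 so the shorter arc goes the other way: Δh = -254 + 360 = 106°.
H = 319 + 0.83 × (106) = 406.98 → 407 → 407 mod 360 = 47°
S = 63 + 0.83 × (83 − 63) = 79.6 → 80%
L = 59 + 0.83 × (33 − 59) = 37.42 → 37%

(47, 80, 37)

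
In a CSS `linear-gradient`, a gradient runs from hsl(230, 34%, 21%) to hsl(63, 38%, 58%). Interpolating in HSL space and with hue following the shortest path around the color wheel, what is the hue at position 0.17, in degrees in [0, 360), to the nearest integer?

Hue arc: Δh = 63 − 230 = -167° (|Δh| ≤ 180, already the shorter path).
H = 230 + 0.17 × (-167) = 201.61 → 202°

202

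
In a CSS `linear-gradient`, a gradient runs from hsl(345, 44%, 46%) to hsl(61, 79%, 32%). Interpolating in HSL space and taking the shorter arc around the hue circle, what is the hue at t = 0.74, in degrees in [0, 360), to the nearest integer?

Hue: 61 − 345 = -284°, but |-284| > 180 so the shorter arc goes the other way: Δh = -284 + 360 = 76°.
H = 345 + 0.74 × (76) = 401.24 → 401 → 401 mod 360 = 41°

41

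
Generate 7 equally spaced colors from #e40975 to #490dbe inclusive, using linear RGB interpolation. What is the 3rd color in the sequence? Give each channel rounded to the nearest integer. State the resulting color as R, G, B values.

With 7 swatches and endpoints inclusive, swatch 3 sits at t = (3 − 1)/(7 − 1) = 2/6 ≈ 0.3333.
#e40975 → (228, 9, 117); #490dbe → (73, 13, 190).
R = 228 + 0.3333 × (73 − 228) = 176.339 → 176
G = 9 + 0.3333 × (13 − 9) = 10.333 → 10
B = 117 + 0.3333 × (190 − 117) = 141.331 → 141

(176, 10, 141)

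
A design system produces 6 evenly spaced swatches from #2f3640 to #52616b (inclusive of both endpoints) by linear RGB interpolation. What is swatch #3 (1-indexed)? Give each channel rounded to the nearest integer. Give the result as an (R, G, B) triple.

With 6 swatches and endpoints inclusive, swatch 3 sits at t = (3 − 1)/(6 − 1) = 2/5 ≈ 0.4.
#2f3640 → (47, 54, 64); #52616b → (82, 97, 107).
R = 47 + 0.4 × (82 − 47) = 61 → 61
G = 54 + 0.4 × (97 − 54) = 71.2 → 71
B = 64 + 0.4 × (107 − 64) = 81.2 → 81

(61, 71, 81)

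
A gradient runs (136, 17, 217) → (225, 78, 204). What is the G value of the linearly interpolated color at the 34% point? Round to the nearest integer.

G = 17 + 0.34 × (78 − 17) = 37.74 → 38

38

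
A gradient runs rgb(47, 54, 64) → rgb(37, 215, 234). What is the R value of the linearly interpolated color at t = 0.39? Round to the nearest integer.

R = 47 + 0.39 × (37 − 47) = 43.1 → 43

43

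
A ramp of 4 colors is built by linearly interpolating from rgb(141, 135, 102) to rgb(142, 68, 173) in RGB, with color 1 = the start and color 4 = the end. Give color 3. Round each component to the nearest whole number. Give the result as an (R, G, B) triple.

With 4 swatches and endpoints inclusive, swatch 3 sits at t = (3 − 1)/(4 − 1) = 2/3 ≈ 0.6667.
R = 141 + 0.6667 × (142 − 141) = 141.667 → 142
G = 135 + 0.6667 × (68 − 135) = 90.331 → 90
B = 102 + 0.6667 × (173 − 102) = 149.336 → 149

(142, 90, 149)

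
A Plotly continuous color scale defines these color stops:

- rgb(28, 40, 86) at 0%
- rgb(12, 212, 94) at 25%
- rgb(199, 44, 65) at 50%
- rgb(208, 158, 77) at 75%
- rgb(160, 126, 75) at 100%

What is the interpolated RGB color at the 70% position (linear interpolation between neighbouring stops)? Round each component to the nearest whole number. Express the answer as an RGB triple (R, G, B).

(206, 135, 75)

70% lies between the 50% and 75% stops, so the local fraction is t = (70 − 50)/(75 − 50) = 20/25 ≈ 0.8.
R = 199 + 0.8 × (208 − 199) = 206.2 → 206
G = 44 + 0.8 × (158 − 44) = 135.2 → 135
B = 65 + 0.8 × (77 − 65) = 74.6 → 75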